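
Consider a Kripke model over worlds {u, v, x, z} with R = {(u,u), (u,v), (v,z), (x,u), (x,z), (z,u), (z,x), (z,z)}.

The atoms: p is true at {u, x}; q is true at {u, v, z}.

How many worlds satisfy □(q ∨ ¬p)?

3

u: successors {u, v}; q ∨ ¬p there: u:T, v:T. ✓
v: successors {z}; q ∨ ¬p there: z:T. ✓
x: successors {u, z}; q ∨ ¬p there: u:T, z:T. ✓
z: successors {u, x, z}; q ∨ ¬p there: u:T, x:F, z:T. ✗
Satisfying worlds: {u, v, x}.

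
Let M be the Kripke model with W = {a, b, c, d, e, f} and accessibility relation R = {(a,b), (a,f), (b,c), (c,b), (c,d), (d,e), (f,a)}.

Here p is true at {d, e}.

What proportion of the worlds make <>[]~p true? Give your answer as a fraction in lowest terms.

a: successors {b, f}; []~p there: b:T, f:T. ✓
b: successors {c}; []~p there: c:F. ✗
c: successors {b, d}; []~p there: b:T, d:F. ✓
d: successors {e}; []~p there: e:T. ✓
e: no successors, so <>[]~p fails. ✗
f: successors {a}; []~p there: a:T. ✓
That's 4 of 6 worlds, so 4/6 = 2/3.

2/3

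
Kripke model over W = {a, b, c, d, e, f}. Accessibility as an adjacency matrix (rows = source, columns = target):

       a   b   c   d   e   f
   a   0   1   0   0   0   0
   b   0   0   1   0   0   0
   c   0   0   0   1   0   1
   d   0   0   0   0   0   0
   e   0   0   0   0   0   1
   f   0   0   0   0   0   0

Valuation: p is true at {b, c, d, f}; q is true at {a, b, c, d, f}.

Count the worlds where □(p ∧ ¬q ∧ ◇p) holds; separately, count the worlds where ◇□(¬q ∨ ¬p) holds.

2 and 2

For □(p ∧ ¬q ∧ ◇p):
a: successors {b}; p ∧ ¬q ∧ ◇p there: b:F. ✗
b: successors {c}; p ∧ ¬q ∧ ◇p there: c:F. ✗
c: successors {d, f}; p ∧ ¬q ∧ ◇p there: d:F, f:F. ✗
d: no successors, so □(p ∧ ¬q ∧ ◇p) holds vacuously. ✓
e: successors {f}; p ∧ ¬q ∧ ◇p there: f:F. ✗
f: no successors, so □(p ∧ ¬q ∧ ◇p) holds vacuously. ✓
— 2 worlds.
For ◇□(¬q ∨ ¬p):
a: successors {b}; □(¬q ∨ ¬p) there: b:F. ✗
b: successors {c}; □(¬q ∨ ¬p) there: c:F. ✗
c: successors {d, f}; □(¬q ∨ ¬p) there: d:T, f:T. ✓
d: no successors, so ◇□(¬q ∨ ¬p) fails. ✗
e: successors {f}; □(¬q ∨ ¬p) there: f:T. ✓
f: no successors, so ◇□(¬q ∨ ¬p) fails. ✗
— 2 worlds.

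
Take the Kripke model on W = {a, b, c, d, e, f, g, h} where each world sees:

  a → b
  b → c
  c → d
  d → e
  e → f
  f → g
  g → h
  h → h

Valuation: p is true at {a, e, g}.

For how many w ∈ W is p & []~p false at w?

5

a: p is T, []~p is T. ✓
b: p is F, []~p is T. ✗
c: p is F, []~p is T. ✗
d: p is F, []~p is F. ✗
e: p is T, []~p is T. ✓
f: p is F, []~p is F. ✗
g: p is T, []~p is T. ✓
h: p is F, []~p is T. ✗
Satisfying worlds: {a, e, g}.
So p & []~p fails at the other 5 worlds.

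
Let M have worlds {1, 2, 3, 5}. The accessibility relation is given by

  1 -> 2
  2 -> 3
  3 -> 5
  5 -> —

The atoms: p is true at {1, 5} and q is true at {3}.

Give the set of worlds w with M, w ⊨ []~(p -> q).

1: successors {2}; ~(p -> q) there: 2:F. ✗
2: successors {3}; ~(p -> q) there: 3:F. ✗
3: successors {5}; ~(p -> q) there: 5:T. ✓
5: no successors, so []~(p -> q) holds vacuously. ✓

{3, 5}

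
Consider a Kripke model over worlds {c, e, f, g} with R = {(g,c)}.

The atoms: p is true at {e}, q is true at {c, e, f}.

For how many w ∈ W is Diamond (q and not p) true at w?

1

c: no successors, so Diamond (q and not p) fails. ✗
e: no successors, so Diamond (q and not p) fails. ✗
f: no successors, so Diamond (q and not p) fails. ✗
g: successors {c}; q and not p there: c:T. ✓
Satisfying worlds: {g}.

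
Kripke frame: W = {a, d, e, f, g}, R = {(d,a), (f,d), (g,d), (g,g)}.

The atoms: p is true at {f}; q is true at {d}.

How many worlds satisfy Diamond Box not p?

a: no successors, so Diamond Box not p fails. ✗
d: successors {a}; Box not p there: a:T. ✓
e: no successors, so Diamond Box not p fails. ✗
f: successors {d}; Box not p there: d:T. ✓
g: successors {d, g}; Box not p there: d:T, g:T. ✓
Satisfying worlds: {d, f, g}.

3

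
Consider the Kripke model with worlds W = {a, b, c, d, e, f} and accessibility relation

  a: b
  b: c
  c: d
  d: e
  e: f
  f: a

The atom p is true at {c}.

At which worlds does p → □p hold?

a: p is F, □p is F. ✓
b: p is F, □p is T. ✓
c: p is T, □p is F. ✗
d: p is F, □p is F. ✓
e: p is F, □p is F. ✓
f: p is F, □p is F. ✓

{a, b, d, e, f}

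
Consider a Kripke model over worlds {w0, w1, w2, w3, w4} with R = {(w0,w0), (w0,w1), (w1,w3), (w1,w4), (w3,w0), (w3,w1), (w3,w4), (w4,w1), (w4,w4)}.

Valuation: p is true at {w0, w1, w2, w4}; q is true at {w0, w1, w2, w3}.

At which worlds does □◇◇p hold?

w0: successors {w0, w1}; ◇◇p there: w0:T, w1:T. ✓
w1: successors {w3, w4}; ◇◇p there: w3:T, w4:T. ✓
w2: no successors, so □◇◇p holds vacuously. ✓
w3: successors {w0, w1, w4}; ◇◇p there: w0:T, w1:T, w4:T. ✓
w4: successors {w1, w4}; ◇◇p there: w1:T, w4:T. ✓

{w0, w1, w2, w3, w4}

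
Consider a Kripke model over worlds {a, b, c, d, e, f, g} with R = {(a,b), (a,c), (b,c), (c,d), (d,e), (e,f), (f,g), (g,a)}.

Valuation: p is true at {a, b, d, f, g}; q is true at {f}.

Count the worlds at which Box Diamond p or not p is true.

6

a: Box Diamond p is F, not p is F. ✗
b: Box Diamond p is T, not p is F. ✓
c: Box Diamond p is F, not p is T. ✓
d: Box Diamond p is T, not p is F. ✓
e: Box Diamond p is T, not p is T. ✓
f: Box Diamond p is T, not p is F. ✓
g: Box Diamond p is T, not p is F. ✓
Satisfying worlds: {b, c, d, e, f, g}.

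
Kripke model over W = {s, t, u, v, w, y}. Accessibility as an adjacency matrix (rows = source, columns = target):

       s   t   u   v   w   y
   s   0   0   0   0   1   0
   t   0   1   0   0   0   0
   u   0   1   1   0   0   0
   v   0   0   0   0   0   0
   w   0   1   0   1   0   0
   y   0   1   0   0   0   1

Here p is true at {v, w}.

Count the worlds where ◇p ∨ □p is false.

3

s: ◇p is T, □p is T. ✓
t: ◇p is F, □p is F. ✗
u: ◇p is F, □p is F. ✗
v: ◇p is F, □p is T. ✓
w: ◇p is T, □p is F. ✓
y: ◇p is F, □p is F. ✗
Satisfying worlds: {s, v, w}.
So ◇p ∨ □p fails at the other 3 worlds.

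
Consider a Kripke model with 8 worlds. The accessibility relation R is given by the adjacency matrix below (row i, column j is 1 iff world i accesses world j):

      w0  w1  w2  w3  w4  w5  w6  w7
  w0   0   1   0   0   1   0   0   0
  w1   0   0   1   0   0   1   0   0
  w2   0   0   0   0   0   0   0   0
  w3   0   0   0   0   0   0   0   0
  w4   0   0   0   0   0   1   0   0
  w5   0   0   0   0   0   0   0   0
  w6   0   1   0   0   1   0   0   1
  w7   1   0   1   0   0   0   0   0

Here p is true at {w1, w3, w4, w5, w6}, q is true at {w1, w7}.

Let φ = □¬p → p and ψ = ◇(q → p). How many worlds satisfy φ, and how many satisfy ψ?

For □¬p → p:
w0: □¬p is F, p is F. ✓
w1: □¬p is F, p is T. ✓
w2: □¬p is T, p is F. ✗
w3: □¬p is T, p is T. ✓
w4: □¬p is F, p is T. ✓
w5: □¬p is T, p is T. ✓
w6: □¬p is F, p is T. ✓
w7: □¬p is T, p is F. ✗
— 6 worlds.
For ◇(q → p):
w0: successors {w1, w4}; q → p there: w1:T, w4:T. ✓
w1: successors {w2, w5}; q → p there: w2:T, w5:T. ✓
w2: no successors, so ◇(q → p) fails. ✗
w3: no successors, so ◇(q → p) fails. ✗
w4: successors {w5}; q → p there: w5:T. ✓
w5: no successors, so ◇(q → p) fails. ✗
w6: successors {w1, w4, w7}; q → p there: w1:T, w4:T, w7:F. ✓
w7: successors {w0, w2}; q → p there: w0:T, w2:T. ✓
— 5 worlds.

6 and 5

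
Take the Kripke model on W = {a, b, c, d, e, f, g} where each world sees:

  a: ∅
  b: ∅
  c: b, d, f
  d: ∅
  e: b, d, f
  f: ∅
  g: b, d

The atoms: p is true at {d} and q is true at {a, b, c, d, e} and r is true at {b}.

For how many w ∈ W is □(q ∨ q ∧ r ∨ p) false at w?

2

a: no successors, so □(q ∨ q ∧ r ∨ p) holds vacuously. ✓
b: no successors, so □(q ∨ q ∧ r ∨ p) holds vacuously. ✓
c: successors {b, d, f}; q ∨ q ∧ r ∨ p there: b:T, d:T, f:F. ✗
d: no successors, so □(q ∨ q ∧ r ∨ p) holds vacuously. ✓
e: successors {b, d, f}; q ∨ q ∧ r ∨ p there: b:T, d:T, f:F. ✗
f: no successors, so □(q ∨ q ∧ r ∨ p) holds vacuously. ✓
g: successors {b, d}; q ∨ q ∧ r ∨ p there: b:T, d:T. ✓
Satisfying worlds: {a, b, d, f, g}.
So □(q ∨ q ∧ r ∨ p) fails at the other 2 worlds.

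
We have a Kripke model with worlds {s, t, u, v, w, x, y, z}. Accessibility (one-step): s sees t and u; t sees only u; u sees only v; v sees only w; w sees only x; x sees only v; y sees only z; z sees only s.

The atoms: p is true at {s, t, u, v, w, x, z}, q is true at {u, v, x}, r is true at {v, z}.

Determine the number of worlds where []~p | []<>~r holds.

5

s: []~p is F, []<>~r is F. ✗
t: []~p is F, []<>~r is F. ✗
u: []~p is F, []<>~r is T. ✓
v: []~p is F, []<>~r is T. ✓
w: []~p is F, []<>~r is F. ✗
x: []~p is F, []<>~r is T. ✓
y: []~p is F, []<>~r is T. ✓
z: []~p is F, []<>~r is T. ✓
Satisfying worlds: {u, v, x, y, z}.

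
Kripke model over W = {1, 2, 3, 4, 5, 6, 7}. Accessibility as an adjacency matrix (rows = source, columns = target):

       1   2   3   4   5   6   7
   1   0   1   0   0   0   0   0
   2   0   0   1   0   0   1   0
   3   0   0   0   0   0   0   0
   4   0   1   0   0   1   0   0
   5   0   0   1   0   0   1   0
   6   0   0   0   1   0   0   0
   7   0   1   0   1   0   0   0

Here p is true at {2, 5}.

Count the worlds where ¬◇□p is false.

1: ◇□p is F. ✓
2: ◇□p is T. ✗
3: ◇□p is F. ✓
4: ◇□p is F. ✓
5: ◇□p is T. ✗
6: ◇□p is T. ✗
7: ◇□p is T. ✗
Satisfying worlds: {1, 3, 4}.
So ¬◇□p fails at the other 4 worlds.

4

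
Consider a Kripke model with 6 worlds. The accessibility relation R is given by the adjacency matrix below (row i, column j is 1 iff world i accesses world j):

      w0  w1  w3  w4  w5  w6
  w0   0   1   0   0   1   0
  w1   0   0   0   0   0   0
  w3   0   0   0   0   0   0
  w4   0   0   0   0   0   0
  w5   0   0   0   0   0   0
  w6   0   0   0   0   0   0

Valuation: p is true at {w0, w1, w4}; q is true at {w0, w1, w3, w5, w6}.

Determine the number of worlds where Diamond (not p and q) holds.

w0: successors {w1, w5}; not p and q there: w1:F, w5:T. ✓
w1: no successors, so Diamond (not p and q) fails. ✗
w3: no successors, so Diamond (not p and q) fails. ✗
w4: no successors, so Diamond (not p and q) fails. ✗
w5: no successors, so Diamond (not p and q) fails. ✗
w6: no successors, so Diamond (not p and q) fails. ✗
Satisfying worlds: {w0}.

1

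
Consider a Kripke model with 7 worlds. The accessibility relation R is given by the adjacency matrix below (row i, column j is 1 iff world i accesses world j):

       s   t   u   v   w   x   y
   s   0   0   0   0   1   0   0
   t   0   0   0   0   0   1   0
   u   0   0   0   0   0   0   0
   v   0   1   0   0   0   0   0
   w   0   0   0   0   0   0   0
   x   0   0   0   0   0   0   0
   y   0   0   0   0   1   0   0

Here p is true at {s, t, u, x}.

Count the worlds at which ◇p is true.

s: successors {w}; p there: w:F. ✗
t: successors {x}; p there: x:T. ✓
u: no successors, so ◇p fails. ✗
v: successors {t}; p there: t:T. ✓
w: no successors, so ◇p fails. ✗
x: no successors, so ◇p fails. ✗
y: successors {w}; p there: w:F. ✗
Satisfying worlds: {t, v}.

2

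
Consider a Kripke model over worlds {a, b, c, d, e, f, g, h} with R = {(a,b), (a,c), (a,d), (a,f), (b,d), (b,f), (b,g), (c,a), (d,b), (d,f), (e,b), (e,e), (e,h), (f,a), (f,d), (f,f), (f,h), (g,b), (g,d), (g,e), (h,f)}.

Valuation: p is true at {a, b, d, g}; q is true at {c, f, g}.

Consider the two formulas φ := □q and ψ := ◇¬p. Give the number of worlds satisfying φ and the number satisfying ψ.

For □q:
a: successors {b, c, d, f}; q there: b:F, c:T, d:F, f:T. ✗
b: successors {d, f, g}; q there: d:F, f:T, g:T. ✗
c: successors {a}; q there: a:F. ✗
d: successors {b, f}; q there: b:F, f:T. ✗
e: successors {b, e, h}; q there: b:F, e:F, h:F. ✗
f: successors {a, d, f, h}; q there: a:F, d:F, f:T, h:F. ✗
g: successors {b, d, e}; q there: b:F, d:F, e:F. ✗
h: successors {f}; q there: f:T. ✓
— 1 world.
For ◇¬p:
a: successors {b, c, d, f}; ¬p there: b:F, c:T, d:F, f:T. ✓
b: successors {d, f, g}; ¬p there: d:F, f:T, g:F. ✓
c: successors {a}; ¬p there: a:F. ✗
d: successors {b, f}; ¬p there: b:F, f:T. ✓
e: successors {b, e, h}; ¬p there: b:F, e:T, h:T. ✓
f: successors {a, d, f, h}; ¬p there: a:F, d:F, f:T, h:T. ✓
g: successors {b, d, e}; ¬p there: b:F, d:F, e:T. ✓
h: successors {f}; ¬p there: f:T. ✓
— 7 worlds.

1 and 7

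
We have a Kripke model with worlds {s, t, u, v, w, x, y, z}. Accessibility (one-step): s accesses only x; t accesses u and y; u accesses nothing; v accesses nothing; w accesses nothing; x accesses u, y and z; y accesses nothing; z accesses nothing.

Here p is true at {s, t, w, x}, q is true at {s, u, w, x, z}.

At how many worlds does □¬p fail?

1

s: successors {x}; ¬p there: x:F. ✗
t: successors {u, y}; ¬p there: u:T, y:T. ✓
u: no successors, so □¬p holds vacuously. ✓
v: no successors, so □¬p holds vacuously. ✓
w: no successors, so □¬p holds vacuously. ✓
x: successors {u, y, z}; ¬p there: u:T, y:T, z:T. ✓
y: no successors, so □¬p holds vacuously. ✓
z: no successors, so □¬p holds vacuously. ✓
Satisfying worlds: {t, u, v, w, x, y, z}.
So □¬p fails at the other 1 world.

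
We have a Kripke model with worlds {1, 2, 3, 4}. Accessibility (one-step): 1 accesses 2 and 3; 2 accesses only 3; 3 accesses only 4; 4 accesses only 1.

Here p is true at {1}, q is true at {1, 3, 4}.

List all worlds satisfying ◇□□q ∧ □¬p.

{1, 2}

1: ◇□□q is T, □¬p is T. ✓
2: ◇□□q is T, □¬p is T. ✓
3: ◇□□q is F, □¬p is T. ✗
4: ◇□□q is T, □¬p is F. ✗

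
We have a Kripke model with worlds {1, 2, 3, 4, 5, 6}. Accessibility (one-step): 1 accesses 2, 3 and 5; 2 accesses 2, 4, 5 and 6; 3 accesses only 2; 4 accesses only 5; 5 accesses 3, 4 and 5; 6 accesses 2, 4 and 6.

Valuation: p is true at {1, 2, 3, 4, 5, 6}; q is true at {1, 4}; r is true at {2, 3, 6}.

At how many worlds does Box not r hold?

1: successors {2, 3, 5}; not r there: 2:F, 3:F, 5:T. ✗
2: successors {2, 4, 5, 6}; not r there: 2:F, 4:T, 5:T, 6:F. ✗
3: successors {2}; not r there: 2:F. ✗
4: successors {5}; not r there: 5:T. ✓
5: successors {3, 4, 5}; not r there: 3:F, 4:T, 5:T. ✗
6: successors {2, 4, 6}; not r there: 2:F, 4:T, 6:F. ✗
Satisfying worlds: {4}.

1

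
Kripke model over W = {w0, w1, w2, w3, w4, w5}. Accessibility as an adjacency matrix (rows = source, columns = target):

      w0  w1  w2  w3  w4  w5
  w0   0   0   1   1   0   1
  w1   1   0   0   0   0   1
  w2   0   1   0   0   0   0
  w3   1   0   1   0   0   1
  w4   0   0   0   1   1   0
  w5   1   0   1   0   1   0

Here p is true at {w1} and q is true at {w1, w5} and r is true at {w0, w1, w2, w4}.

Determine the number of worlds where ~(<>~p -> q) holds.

3

w0: <>~p -> q is F. ✓
w1: <>~p -> q is T. ✗
w2: <>~p -> q is T. ✗
w3: <>~p -> q is F. ✓
w4: <>~p -> q is F. ✓
w5: <>~p -> q is T. ✗
Satisfying worlds: {w0, w3, w4}.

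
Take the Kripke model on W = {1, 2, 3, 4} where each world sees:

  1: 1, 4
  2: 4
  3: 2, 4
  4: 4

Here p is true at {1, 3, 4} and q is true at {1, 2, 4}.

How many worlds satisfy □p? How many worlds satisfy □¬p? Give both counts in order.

3 and 0

For □p:
1: successors {1, 4}; p there: 1:T, 4:T. ✓
2: successors {4}; p there: 4:T. ✓
3: successors {2, 4}; p there: 2:F, 4:T. ✗
4: successors {4}; p there: 4:T. ✓
— 3 worlds.
For □¬p:
1: successors {1, 4}; ¬p there: 1:F, 4:F. ✗
2: successors {4}; ¬p there: 4:F. ✗
3: successors {2, 4}; ¬p there: 2:T, 4:F. ✗
4: successors {4}; ¬p there: 4:F. ✗
— 0 worlds.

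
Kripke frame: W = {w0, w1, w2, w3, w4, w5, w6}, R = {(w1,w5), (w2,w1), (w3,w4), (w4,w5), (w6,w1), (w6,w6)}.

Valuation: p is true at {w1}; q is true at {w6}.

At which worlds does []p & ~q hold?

w0: []p is T, ~q is T. ✓
w1: []p is F, ~q is T. ✗
w2: []p is T, ~q is T. ✓
w3: []p is F, ~q is T. ✗
w4: []p is F, ~q is T. ✗
w5: []p is T, ~q is T. ✓
w6: []p is F, ~q is F. ✗

{w0, w2, w5}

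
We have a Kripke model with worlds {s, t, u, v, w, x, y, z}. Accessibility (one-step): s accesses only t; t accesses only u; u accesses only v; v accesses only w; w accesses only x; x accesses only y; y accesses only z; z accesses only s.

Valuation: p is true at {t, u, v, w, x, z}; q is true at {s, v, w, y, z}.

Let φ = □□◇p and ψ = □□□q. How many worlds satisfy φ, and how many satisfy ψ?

6 and 5

For □□◇p:
s: successors {t}; □◇p there: t:T. ✓
t: successors {u}; □◇p there: u:T. ✓
u: successors {v}; □◇p there: v:T. ✓
v: successors {w}; □◇p there: w:F. ✗
w: successors {x}; □◇p there: x:T. ✓
x: successors {y}; □◇p there: y:F. ✗
y: successors {z}; □◇p there: z:T. ✓
z: successors {s}; □◇p there: s:T. ✓
— 6 worlds.
For □□□q:
s: successors {t}; □□q there: t:T. ✓
t: successors {u}; □□q there: u:T. ✓
u: successors {v}; □□q there: v:F. ✗
v: successors {w}; □□q there: w:T. ✓
w: successors {x}; □□q there: x:T. ✓
x: successors {y}; □□q there: y:T. ✓
y: successors {z}; □□q there: z:F. ✗
z: successors {s}; □□q there: s:F. ✗
— 5 worlds.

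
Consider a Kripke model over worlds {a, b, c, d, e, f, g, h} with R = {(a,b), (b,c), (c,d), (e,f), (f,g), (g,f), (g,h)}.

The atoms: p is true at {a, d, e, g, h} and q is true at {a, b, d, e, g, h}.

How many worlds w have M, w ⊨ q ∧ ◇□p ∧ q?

3

a: q ∧ ◇□p is F, q is T. ✗
b: q ∧ ◇□p is T, q is T. ✓
c: q ∧ ◇□p is F, q is F. ✗
d: q ∧ ◇□p is F, q is T. ✗
e: q ∧ ◇□p is T, q is T. ✓
f: q ∧ ◇□p is F, q is F. ✗
g: q ∧ ◇□p is T, q is T. ✓
h: q ∧ ◇□p is F, q is T. ✗
Satisfying worlds: {b, e, g}.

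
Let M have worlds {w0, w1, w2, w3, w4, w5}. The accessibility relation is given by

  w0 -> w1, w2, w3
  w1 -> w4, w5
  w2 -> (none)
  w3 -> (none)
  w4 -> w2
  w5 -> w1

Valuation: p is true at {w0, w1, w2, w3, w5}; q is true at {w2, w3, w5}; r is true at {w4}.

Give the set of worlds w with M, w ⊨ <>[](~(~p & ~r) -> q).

w0: successors {w1, w2, w3}; [](~(~p & ~r) -> q) there: w1:F, w2:T, w3:T. ✓
w1: successors {w4, w5}; [](~(~p & ~r) -> q) there: w4:T, w5:F. ✓
w2: no successors, so <>[](~(~p & ~r) -> q) fails. ✗
w3: no successors, so <>[](~(~p & ~r) -> q) fails. ✗
w4: successors {w2}; [](~(~p & ~r) -> q) there: w2:T. ✓
w5: successors {w1}; [](~(~p & ~r) -> q) there: w1:F. ✗

{w0, w1, w4}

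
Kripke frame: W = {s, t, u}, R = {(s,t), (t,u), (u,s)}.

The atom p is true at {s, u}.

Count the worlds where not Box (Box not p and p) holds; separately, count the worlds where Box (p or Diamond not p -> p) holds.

For not Box (Box not p and p):
s: Box (Box not p and p) is F. ✓
t: Box (Box not p and p) is F. ✓
u: Box (Box not p and p) is T. ✗
— 2 worlds.
For Box (p or Diamond not p -> p):
s: successors {t}; p or Diamond not p -> p there: t:T. ✓
t: successors {u}; p or Diamond not p -> p there: u:T. ✓
u: successors {s}; p or Diamond not p -> p there: s:T. ✓
— 3 worlds.

2 and 3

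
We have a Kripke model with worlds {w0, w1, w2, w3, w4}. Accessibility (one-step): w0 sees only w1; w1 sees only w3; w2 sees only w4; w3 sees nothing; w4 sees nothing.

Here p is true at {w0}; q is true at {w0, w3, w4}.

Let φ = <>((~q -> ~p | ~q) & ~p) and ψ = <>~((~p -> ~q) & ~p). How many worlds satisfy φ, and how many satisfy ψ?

For <>((~q -> ~p | ~q) & ~p):
w0: successors {w1}; (~q -> ~p | ~q) & ~p there: w1:T. ✓
w1: successors {w3}; (~q -> ~p | ~q) & ~p there: w3:T. ✓
w2: successors {w4}; (~q -> ~p | ~q) & ~p there: w4:T. ✓
w3: no successors, so <>((~q -> ~p | ~q) & ~p) fails. ✗
w4: no successors, so <>((~q -> ~p | ~q) & ~p) fails. ✗
— 3 worlds.
For <>~((~p -> ~q) & ~p):
w0: successors {w1}; ~((~p -> ~q) & ~p) there: w1:F. ✗
w1: successors {w3}; ~((~p -> ~q) & ~p) there: w3:T. ✓
w2: successors {w4}; ~((~p -> ~q) & ~p) there: w4:T. ✓
w3: no successors, so <>~((~p -> ~q) & ~p) fails. ✗
w4: no successors, so <>~((~p -> ~q) & ~p) fails. ✗
— 2 worlds.

3 and 2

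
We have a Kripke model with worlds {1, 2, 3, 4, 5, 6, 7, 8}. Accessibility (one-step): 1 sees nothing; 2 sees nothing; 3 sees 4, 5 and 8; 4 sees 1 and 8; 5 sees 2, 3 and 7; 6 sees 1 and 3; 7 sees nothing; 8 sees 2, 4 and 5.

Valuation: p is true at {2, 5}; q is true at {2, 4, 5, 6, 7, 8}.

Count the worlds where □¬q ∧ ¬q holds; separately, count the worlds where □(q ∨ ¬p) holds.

1 and 8

For □¬q ∧ ¬q:
1: □¬q is T, ¬q is T. ✓
2: □¬q is T, ¬q is F. ✗
3: □¬q is F, ¬q is T. ✗
4: □¬q is F, ¬q is F. ✗
5: □¬q is F, ¬q is F. ✗
6: □¬q is T, ¬q is F. ✗
7: □¬q is T, ¬q is F. ✗
8: □¬q is F, ¬q is F. ✗
— 1 world.
For □(q ∨ ¬p):
1: no successors, so □(q ∨ ¬p) holds vacuously. ✓
2: no successors, so □(q ∨ ¬p) holds vacuously. ✓
3: successors {4, 5, 8}; q ∨ ¬p there: 4:T, 5:T, 8:T. ✓
4: successors {1, 8}; q ∨ ¬p there: 1:T, 8:T. ✓
5: successors {2, 3, 7}; q ∨ ¬p there: 2:T, 3:T, 7:T. ✓
6: successors {1, 3}; q ∨ ¬p there: 1:T, 3:T. ✓
7: no successors, so □(q ∨ ¬p) holds vacuously. ✓
8: successors {2, 4, 5}; q ∨ ¬p there: 2:T, 4:T, 5:T. ✓
— 8 worlds.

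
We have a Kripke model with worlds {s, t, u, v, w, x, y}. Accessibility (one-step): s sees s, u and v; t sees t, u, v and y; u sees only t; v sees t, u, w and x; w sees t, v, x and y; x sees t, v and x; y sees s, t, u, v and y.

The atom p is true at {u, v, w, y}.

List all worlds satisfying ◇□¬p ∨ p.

s: ◇□¬p is T, p is F. ✓
t: ◇□¬p is T, p is F. ✓
u: ◇□¬p is F, p is T. ✓
v: ◇□¬p is T, p is T. ✓
w: ◇□¬p is F, p is T. ✓
x: ◇□¬p is F, p is F. ✗
y: ◇□¬p is T, p is T. ✓

{s, t, u, v, w, y}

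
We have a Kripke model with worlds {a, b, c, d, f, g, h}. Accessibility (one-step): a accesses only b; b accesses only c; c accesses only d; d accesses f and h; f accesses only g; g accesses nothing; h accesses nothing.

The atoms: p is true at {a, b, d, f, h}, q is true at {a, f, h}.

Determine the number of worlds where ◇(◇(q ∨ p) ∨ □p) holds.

4

a: successors {b}; ◇(q ∨ p) ∨ □p there: b:F. ✗
b: successors {c}; ◇(q ∨ p) ∨ □p there: c:T. ✓
c: successors {d}; ◇(q ∨ p) ∨ □p there: d:T. ✓
d: successors {f, h}; ◇(q ∨ p) ∨ □p there: f:F, h:T. ✓
f: successors {g}; ◇(q ∨ p) ∨ □p there: g:T. ✓
g: no successors, so ◇(◇(q ∨ p) ∨ □p) fails. ✗
h: no successors, so ◇(◇(q ∨ p) ∨ □p) fails. ✗
Satisfying worlds: {b, c, d, f}.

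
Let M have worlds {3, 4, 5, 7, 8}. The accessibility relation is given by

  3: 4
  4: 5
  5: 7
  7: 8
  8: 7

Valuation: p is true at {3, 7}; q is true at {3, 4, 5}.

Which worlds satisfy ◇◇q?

3: successors {4}; ◇q there: 4:T. ✓
4: successors {5}; ◇q there: 5:F. ✗
5: successors {7}; ◇q there: 7:F. ✗
7: successors {8}; ◇q there: 8:F. ✗
8: successors {7}; ◇q there: 7:F. ✗

{3}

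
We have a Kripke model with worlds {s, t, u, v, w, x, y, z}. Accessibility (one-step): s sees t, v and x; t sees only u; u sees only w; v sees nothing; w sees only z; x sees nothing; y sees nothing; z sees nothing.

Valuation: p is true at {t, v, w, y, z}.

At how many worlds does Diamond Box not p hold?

2

s: successors {t, v, x}; Box not p there: t:T, v:T, x:T. ✓
t: successors {u}; Box not p there: u:F. ✗
u: successors {w}; Box not p there: w:F. ✗
v: no successors, so Diamond Box not p fails. ✗
w: successors {z}; Box not p there: z:T. ✓
x: no successors, so Diamond Box not p fails. ✗
y: no successors, so Diamond Box not p fails. ✗
z: no successors, so Diamond Box not p fails. ✗
Satisfying worlds: {s, w}.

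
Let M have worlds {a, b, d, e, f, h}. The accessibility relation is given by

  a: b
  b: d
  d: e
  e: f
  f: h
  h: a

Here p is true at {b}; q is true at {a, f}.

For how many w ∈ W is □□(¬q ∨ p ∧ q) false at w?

2

a: successors {b}; □(¬q ∨ p ∧ q) there: b:T. ✓
b: successors {d}; □(¬q ∨ p ∧ q) there: d:T. ✓
d: successors {e}; □(¬q ∨ p ∧ q) there: e:F. ✗
e: successors {f}; □(¬q ∨ p ∧ q) there: f:T. ✓
f: successors {h}; □(¬q ∨ p ∧ q) there: h:F. ✗
h: successors {a}; □(¬q ∨ p ∧ q) there: a:T. ✓
Satisfying worlds: {a, b, e, h}.
So □□(¬q ∨ p ∧ q) fails at the other 2 worlds.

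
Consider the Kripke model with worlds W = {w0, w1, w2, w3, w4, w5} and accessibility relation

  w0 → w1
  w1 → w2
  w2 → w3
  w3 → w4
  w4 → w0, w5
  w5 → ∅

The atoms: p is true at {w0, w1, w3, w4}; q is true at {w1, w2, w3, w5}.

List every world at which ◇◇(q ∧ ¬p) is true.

{w0, w3}

w0: successors {w1}; ◇(q ∧ ¬p) there: w1:T. ✓
w1: successors {w2}; ◇(q ∧ ¬p) there: w2:F. ✗
w2: successors {w3}; ◇(q ∧ ¬p) there: w3:F. ✗
w3: successors {w4}; ◇(q ∧ ¬p) there: w4:T. ✓
w4: successors {w0, w5}; ◇(q ∧ ¬p) there: w0:F, w5:F. ✗
w5: no successors, so ◇◇(q ∧ ¬p) fails. ✗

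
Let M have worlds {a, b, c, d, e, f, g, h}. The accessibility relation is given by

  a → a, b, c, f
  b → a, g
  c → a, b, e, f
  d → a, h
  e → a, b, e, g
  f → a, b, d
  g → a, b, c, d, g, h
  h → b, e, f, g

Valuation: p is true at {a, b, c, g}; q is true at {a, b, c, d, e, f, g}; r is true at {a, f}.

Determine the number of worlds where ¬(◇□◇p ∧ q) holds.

1

a: ◇□◇p ∧ q is T. ✗
b: ◇□◇p ∧ q is T. ✗
c: ◇□◇p ∧ q is T. ✗
d: ◇□◇p ∧ q is T. ✗
e: ◇□◇p ∧ q is T. ✗
f: ◇□◇p ∧ q is T. ✗
g: ◇□◇p ∧ q is T. ✗
h: ◇□◇p ∧ q is F. ✓
Satisfying worlds: {h}.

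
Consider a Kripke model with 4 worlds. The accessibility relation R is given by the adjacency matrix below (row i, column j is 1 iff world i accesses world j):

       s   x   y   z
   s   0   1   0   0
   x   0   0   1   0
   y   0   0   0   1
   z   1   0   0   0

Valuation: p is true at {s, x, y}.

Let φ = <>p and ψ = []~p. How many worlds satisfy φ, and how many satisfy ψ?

For <>p:
s: successors {x}; p there: x:T. ✓
x: successors {y}; p there: y:T. ✓
y: successors {z}; p there: z:F. ✗
z: successors {s}; p there: s:T. ✓
— 3 worlds.
For []~p:
s: successors {x}; ~p there: x:F. ✗
x: successors {y}; ~p there: y:F. ✗
y: successors {z}; ~p there: z:T. ✓
z: successors {s}; ~p there: s:F. ✗
— 1 world.

3 and 1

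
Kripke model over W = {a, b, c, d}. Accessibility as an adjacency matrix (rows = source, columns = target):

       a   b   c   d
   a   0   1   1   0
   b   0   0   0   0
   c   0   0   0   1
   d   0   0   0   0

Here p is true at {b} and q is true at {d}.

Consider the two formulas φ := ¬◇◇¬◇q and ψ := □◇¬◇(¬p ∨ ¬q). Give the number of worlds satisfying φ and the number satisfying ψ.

3 and 2

For ¬◇◇¬◇q:
a: ◇◇¬◇q is T. ✗
b: ◇◇¬◇q is F. ✓
c: ◇◇¬◇q is F. ✓
d: ◇◇¬◇q is F. ✓
— 3 worlds.
For □◇¬◇(¬p ∨ ¬q):
a: successors {b, c}; ◇¬◇(¬p ∨ ¬q) there: b:F, c:T. ✗
b: no successors, so □◇¬◇(¬p ∨ ¬q) holds vacuously. ✓
c: successors {d}; ◇¬◇(¬p ∨ ¬q) there: d:F. ✗
d: no successors, so □◇¬◇(¬p ∨ ¬q) holds vacuously. ✓
— 2 worlds.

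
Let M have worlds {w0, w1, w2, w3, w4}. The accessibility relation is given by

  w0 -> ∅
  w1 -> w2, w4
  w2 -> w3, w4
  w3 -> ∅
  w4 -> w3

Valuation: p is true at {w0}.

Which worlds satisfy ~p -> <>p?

{w0}

w0: ~p is F, <>p is F. ✓
w1: ~p is T, <>p is F. ✗
w2: ~p is T, <>p is F. ✗
w3: ~p is T, <>p is F. ✗
w4: ~p is T, <>p is F. ✗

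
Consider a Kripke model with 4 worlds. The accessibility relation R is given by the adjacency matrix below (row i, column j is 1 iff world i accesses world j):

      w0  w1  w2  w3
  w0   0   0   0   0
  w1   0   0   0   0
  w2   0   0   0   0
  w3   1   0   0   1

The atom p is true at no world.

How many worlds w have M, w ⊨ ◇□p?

w0: no successors, so ◇□p fails. ✗
w1: no successors, so ◇□p fails. ✗
w2: no successors, so ◇□p fails. ✗
w3: successors {w0, w3}; □p there: w0:T, w3:F. ✓
Satisfying worlds: {w3}.

1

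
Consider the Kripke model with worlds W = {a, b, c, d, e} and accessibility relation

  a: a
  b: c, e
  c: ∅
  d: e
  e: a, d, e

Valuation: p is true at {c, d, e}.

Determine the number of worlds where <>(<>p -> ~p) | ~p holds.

a: <>(<>p -> ~p) is T, ~p is T. ✓
b: <>(<>p -> ~p) is T, ~p is T. ✓
c: <>(<>p -> ~p) is F, ~p is F. ✗
d: <>(<>p -> ~p) is F, ~p is F. ✗
e: <>(<>p -> ~p) is T, ~p is F. ✓
Satisfying worlds: {a, b, e}.

3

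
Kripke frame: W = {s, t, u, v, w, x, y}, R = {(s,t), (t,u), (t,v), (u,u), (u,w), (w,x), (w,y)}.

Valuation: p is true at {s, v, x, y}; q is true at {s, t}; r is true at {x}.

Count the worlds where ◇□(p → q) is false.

s: successors {t}; □(p → q) there: t:F. ✗
t: successors {u, v}; □(p → q) there: u:T, v:T. ✓
u: successors {u, w}; □(p → q) there: u:T, w:F. ✓
v: no successors, so ◇□(p → q) fails. ✗
w: successors {x, y}; □(p → q) there: x:T, y:T. ✓
x: no successors, so ◇□(p → q) fails. ✗
y: no successors, so ◇□(p → q) fails. ✗
Satisfying worlds: {t, u, w}.
So ◇□(p → q) fails at the other 4 worlds.

4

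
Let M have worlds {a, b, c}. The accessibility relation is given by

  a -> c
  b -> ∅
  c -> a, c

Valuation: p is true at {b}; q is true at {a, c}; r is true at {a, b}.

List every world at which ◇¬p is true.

{a, c}

a: successors {c}; ¬p there: c:T. ✓
b: no successors, so ◇¬p fails. ✗
c: successors {a, c}; ¬p there: a:T, c:T. ✓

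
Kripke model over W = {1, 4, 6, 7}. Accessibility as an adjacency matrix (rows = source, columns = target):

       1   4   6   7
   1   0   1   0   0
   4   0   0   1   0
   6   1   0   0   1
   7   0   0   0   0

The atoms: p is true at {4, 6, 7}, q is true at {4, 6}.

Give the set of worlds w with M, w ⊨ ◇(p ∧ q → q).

{1, 4, 6}

1: successors {4}; p ∧ q → q there: 4:T. ✓
4: successors {6}; p ∧ q → q there: 6:T. ✓
6: successors {1, 7}; p ∧ q → q there: 1:T, 7:T. ✓
7: no successors, so ◇(p ∧ q → q) fails. ✗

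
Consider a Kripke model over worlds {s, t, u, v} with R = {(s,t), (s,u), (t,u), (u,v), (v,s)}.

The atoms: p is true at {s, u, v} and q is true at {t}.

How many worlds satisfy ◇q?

1

s: successors {t, u}; q there: t:T, u:F. ✓
t: successors {u}; q there: u:F. ✗
u: successors {v}; q there: v:F. ✗
v: successors {s}; q there: s:F. ✗
Satisfying worlds: {s}.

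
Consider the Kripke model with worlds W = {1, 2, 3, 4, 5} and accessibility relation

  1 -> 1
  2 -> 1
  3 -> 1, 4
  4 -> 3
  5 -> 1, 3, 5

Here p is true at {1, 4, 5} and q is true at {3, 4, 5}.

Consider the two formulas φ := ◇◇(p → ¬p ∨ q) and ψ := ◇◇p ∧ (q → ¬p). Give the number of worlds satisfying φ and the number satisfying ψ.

For ◇◇(p → ¬p ∨ q):
1: successors {1}; ◇(p → ¬p ∨ q) there: 1:F. ✗
2: successors {1}; ◇(p → ¬p ∨ q) there: 1:F. ✗
3: successors {1, 4}; ◇(p → ¬p ∨ q) there: 1:F, 4:T. ✓
4: successors {3}; ◇(p → ¬p ∨ q) there: 3:T. ✓
5: successors {1, 3, 5}; ◇(p → ¬p ∨ q) there: 1:F, 3:T, 5:T. ✓
— 3 worlds.
For ◇◇p ∧ (q → ¬p):
1: ◇◇p is T, q → ¬p is T. ✓
2: ◇◇p is T, q → ¬p is T. ✓
3: ◇◇p is T, q → ¬p is T. ✓
4: ◇◇p is T, q → ¬p is F. ✗
5: ◇◇p is T, q → ¬p is F. ✗
— 3 worlds.

3 and 3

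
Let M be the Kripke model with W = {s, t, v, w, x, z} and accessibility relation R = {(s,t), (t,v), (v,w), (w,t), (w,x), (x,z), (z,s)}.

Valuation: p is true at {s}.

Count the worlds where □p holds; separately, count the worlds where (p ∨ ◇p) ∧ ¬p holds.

1 and 1

For □p:
s: successors {t}; p there: t:F. ✗
t: successors {v}; p there: v:F. ✗
v: successors {w}; p there: w:F. ✗
w: successors {t, x}; p there: t:F, x:F. ✗
x: successors {z}; p there: z:F. ✗
z: successors {s}; p there: s:T. ✓
— 1 world.
For (p ∨ ◇p) ∧ ¬p:
s: p ∨ ◇p is T, ¬p is F. ✗
t: p ∨ ◇p is F, ¬p is T. ✗
v: p ∨ ◇p is F, ¬p is T. ✗
w: p ∨ ◇p is F, ¬p is T. ✗
x: p ∨ ◇p is F, ¬p is T. ✗
z: p ∨ ◇p is T, ¬p is T. ✓
— 1 world.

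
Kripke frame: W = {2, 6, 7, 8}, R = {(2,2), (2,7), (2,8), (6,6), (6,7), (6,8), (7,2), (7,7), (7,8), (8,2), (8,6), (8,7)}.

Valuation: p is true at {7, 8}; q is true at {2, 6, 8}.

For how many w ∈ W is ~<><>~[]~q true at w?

2: <><>~[]~q is T. ✗
6: <><>~[]~q is T. ✗
7: <><>~[]~q is T. ✗
8: <><>~[]~q is T. ✗
Satisfying worlds: ∅.

0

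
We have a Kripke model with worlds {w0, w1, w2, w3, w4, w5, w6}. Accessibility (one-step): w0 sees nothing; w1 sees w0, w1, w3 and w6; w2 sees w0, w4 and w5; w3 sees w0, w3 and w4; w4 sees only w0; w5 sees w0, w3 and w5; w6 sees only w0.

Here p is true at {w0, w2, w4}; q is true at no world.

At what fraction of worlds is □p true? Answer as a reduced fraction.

w0: no successors, so □p holds vacuously. ✓
w1: successors {w0, w1, w3, w6}; p there: w0:T, w1:F, w3:F, w6:F. ✗
w2: successors {w0, w4, w5}; p there: w0:T, w4:T, w5:F. ✗
w3: successors {w0, w3, w4}; p there: w0:T, w3:F, w4:T. ✗
w4: successors {w0}; p there: w0:T. ✓
w5: successors {w0, w3, w5}; p there: w0:T, w3:F, w5:F. ✗
w6: successors {w0}; p there: w0:T. ✓
That's 3 of 7 worlds, so 3/7.

3/7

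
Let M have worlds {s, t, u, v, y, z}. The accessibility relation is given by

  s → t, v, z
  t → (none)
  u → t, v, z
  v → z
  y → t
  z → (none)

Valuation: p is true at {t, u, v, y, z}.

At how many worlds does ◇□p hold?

s: successors {t, v, z}; □p there: t:T, v:T, z:T. ✓
t: no successors, so ◇□p fails. ✗
u: successors {t, v, z}; □p there: t:T, v:T, z:T. ✓
v: successors {z}; □p there: z:T. ✓
y: successors {t}; □p there: t:T. ✓
z: no successors, so ◇□p fails. ✗
Satisfying worlds: {s, u, v, y}.

4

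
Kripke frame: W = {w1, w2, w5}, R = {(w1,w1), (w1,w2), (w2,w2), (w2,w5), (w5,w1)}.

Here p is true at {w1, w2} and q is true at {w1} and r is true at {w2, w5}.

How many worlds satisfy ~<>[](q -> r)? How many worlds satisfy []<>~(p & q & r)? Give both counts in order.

For ~<>[](q -> r):
w1: <>[](q -> r) is T. ✗
w2: <>[](q -> r) is T. ✗
w5: <>[](q -> r) is F. ✓
— 1 world.
For []<>~(p & q & r):
w1: successors {w1, w2}; <>~(p & q & r) there: w1:T, w2:T. ✓
w2: successors {w2, w5}; <>~(p & q & r) there: w2:T, w5:T. ✓
w5: successors {w1}; <>~(p & q & r) there: w1:T. ✓
— 3 worlds.

1 and 3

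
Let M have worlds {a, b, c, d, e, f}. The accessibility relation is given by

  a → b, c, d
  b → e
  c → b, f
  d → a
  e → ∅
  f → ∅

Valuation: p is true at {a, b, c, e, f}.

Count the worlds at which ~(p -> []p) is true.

a: p -> []p is F. ✓
b: p -> []p is T. ✗
c: p -> []p is T. ✗
d: p -> []p is T. ✗
e: p -> []p is T. ✗
f: p -> []p is T. ✗
Satisfying worlds: {a}.

1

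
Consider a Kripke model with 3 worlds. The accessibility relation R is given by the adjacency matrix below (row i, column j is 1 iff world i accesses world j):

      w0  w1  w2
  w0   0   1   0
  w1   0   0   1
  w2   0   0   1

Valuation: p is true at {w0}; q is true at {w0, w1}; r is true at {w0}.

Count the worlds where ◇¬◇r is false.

w0: successors {w1}; ¬◇r there: w1:T. ✓
w1: successors {w2}; ¬◇r there: w2:T. ✓
w2: successors {w2}; ¬◇r there: w2:T. ✓
Satisfying worlds: {w0, w1, w2}.
So ◇¬◇r fails at the other 0 worlds.

0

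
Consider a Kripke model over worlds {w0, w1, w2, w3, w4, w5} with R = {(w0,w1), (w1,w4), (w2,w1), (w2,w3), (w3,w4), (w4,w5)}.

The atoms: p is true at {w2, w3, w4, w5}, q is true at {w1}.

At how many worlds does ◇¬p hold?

2

w0: successors {w1}; ¬p there: w1:T. ✓
w1: successors {w4}; ¬p there: w4:F. ✗
w2: successors {w1, w3}; ¬p there: w1:T, w3:F. ✓
w3: successors {w4}; ¬p there: w4:F. ✗
w4: successors {w5}; ¬p there: w5:F. ✗
w5: no successors, so ◇¬p fails. ✗
Satisfying worlds: {w0, w2}.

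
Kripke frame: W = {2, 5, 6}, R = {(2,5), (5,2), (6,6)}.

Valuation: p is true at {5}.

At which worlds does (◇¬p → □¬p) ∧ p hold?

{5}

2: ◇¬p → □¬p is T, p is F. ✗
5: ◇¬p → □¬p is T, p is T. ✓
6: ◇¬p → □¬p is T, p is F. ✗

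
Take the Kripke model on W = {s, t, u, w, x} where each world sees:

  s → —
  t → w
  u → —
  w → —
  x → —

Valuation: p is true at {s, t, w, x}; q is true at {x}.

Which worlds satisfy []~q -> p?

s: []~q is T, p is T. ✓
t: []~q is T, p is T. ✓
u: []~q is T, p is F. ✗
w: []~q is T, p is T. ✓
x: []~q is T, p is T. ✓

{s, t, w, x}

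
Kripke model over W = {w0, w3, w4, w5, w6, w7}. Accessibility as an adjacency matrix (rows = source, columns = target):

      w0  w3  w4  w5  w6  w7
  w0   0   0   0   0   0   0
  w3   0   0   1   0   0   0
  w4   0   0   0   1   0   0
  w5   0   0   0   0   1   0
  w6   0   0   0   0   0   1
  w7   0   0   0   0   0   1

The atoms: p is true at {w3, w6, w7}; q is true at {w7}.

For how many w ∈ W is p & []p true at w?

2

w0: p is F, []p is T. ✗
w3: p is T, []p is F. ✗
w4: p is F, []p is F. ✗
w5: p is F, []p is T. ✗
w6: p is T, []p is T. ✓
w7: p is T, []p is T. ✓
Satisfying worlds: {w6, w7}.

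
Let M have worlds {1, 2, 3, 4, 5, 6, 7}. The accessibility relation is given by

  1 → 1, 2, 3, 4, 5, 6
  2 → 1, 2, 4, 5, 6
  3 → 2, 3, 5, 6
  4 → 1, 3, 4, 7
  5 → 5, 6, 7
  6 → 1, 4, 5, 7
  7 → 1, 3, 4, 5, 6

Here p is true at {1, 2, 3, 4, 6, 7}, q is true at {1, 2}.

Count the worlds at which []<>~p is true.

1: successors {1, 2, 3, 4, 5, 6}; <>~p there: 1:T, 2:T, 3:T, 4:F, 5:T, 6:T. ✗
2: successors {1, 2, 4, 5, 6}; <>~p there: 1:T, 2:T, 4:F, 5:T, 6:T. ✗
3: successors {2, 3, 5, 6}; <>~p there: 2:T, 3:T, 5:T, 6:T. ✓
4: successors {1, 3, 4, 7}; <>~p there: 1:T, 3:T, 4:F, 7:T. ✗
5: successors {5, 6, 7}; <>~p there: 5:T, 6:T, 7:T. ✓
6: successors {1, 4, 5, 7}; <>~p there: 1:T, 4:F, 5:T, 7:T. ✗
7: successors {1, 3, 4, 5, 6}; <>~p there: 1:T, 3:T, 4:F, 5:T, 6:T. ✗
Satisfying worlds: {3, 5}.

2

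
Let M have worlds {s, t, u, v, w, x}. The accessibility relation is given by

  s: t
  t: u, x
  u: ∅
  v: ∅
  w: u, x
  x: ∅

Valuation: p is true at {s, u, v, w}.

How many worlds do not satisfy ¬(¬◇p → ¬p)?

s: ¬◇p → ¬p is F. ✓
t: ¬◇p → ¬p is T. ✗
u: ¬◇p → ¬p is F. ✓
v: ¬◇p → ¬p is F. ✓
w: ¬◇p → ¬p is T. ✗
x: ¬◇p → ¬p is T. ✗
Satisfying worlds: {s, u, v}.
So ¬(¬◇p → ¬p) fails at the other 3 worlds.

3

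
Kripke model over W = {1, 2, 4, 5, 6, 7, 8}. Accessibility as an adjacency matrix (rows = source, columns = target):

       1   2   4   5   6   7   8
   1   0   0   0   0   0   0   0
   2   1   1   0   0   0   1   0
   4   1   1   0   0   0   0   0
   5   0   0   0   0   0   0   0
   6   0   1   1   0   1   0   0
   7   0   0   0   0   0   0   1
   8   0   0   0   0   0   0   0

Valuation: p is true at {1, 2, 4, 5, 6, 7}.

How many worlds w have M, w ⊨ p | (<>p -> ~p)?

1: p is T, <>p -> ~p is T. ✓
2: p is T, <>p -> ~p is F. ✓
4: p is T, <>p -> ~p is F. ✓
5: p is T, <>p -> ~p is T. ✓
6: p is T, <>p -> ~p is F. ✓
7: p is T, <>p -> ~p is T. ✓
8: p is F, <>p -> ~p is T. ✓
Satisfying worlds: {1, 2, 4, 5, 6, 7, 8}.

7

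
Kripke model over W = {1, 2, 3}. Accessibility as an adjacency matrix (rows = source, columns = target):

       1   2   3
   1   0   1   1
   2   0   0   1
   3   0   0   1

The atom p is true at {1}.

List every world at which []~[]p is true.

1: successors {2, 3}; ~[]p there: 2:T, 3:T. ✓
2: successors {3}; ~[]p there: 3:T. ✓
3: successors {3}; ~[]p there: 3:T. ✓

{1, 2, 3}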